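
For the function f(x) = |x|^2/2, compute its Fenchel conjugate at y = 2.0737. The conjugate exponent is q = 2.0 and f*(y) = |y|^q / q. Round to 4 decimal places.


The conjugate exponent q satisfies 1/p + 1/q = 1.
p = 2, so q = 2/(2 - 1) = 2.0
|y|^q = 2.0737^2.0 = 4.3002
f*(2.0737) = 4.3002 / 2.0 = 2.1501


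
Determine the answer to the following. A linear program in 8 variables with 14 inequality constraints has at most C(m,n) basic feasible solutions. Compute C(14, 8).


Each vertex corresponds to some choice of n active constraints out of m, so the number of vertices is at most C(m, n) = m! / (n!(m-n)!).
m = 14, n = 8
Numerator: 14 * 13 * 12 * 11 * 10 * 9 * 8 * 7
Denominator: 8! = 40320
C(14, 8) = 3003


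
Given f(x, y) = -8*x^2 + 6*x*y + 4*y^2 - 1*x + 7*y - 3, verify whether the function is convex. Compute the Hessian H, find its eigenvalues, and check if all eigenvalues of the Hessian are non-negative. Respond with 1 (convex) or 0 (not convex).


The Hessian of f(x,y) = -8*x^2 + 6*x*y + 4*y^2 - 1*x + 7*y - 3 is:
H = [[-16, 6], [6, 8]]
Trace = -16 + 8 = -8
Determinant = -16*8 - (6)^2 = -164
Discriminant = (-8)^2 - 4*-164 = 720.0
Eigenvalues: lambda_1 = -17.4164, lambda_2 = 9.4164
The function is not convex.

0


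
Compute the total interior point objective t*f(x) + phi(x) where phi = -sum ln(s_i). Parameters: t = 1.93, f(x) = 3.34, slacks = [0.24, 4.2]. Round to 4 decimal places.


Step 1: Compute log-barrier.
ln values: [-1.4271, 1.4351]
phi = -(-1.4271 + 1.4351) = -0.008
Step 2: Compute augmented objective.
t*f(x) = 1.93*3.34 = 6.4462
Total = 6.4462 - 0.008 = 6.4382


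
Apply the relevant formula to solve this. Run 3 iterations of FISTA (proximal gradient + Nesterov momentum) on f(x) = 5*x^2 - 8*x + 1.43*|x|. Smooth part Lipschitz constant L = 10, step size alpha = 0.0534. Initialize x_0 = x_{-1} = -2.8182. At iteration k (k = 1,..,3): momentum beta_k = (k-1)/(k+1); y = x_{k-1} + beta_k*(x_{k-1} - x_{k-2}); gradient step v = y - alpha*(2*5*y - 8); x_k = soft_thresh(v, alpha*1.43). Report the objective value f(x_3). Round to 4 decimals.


FISTA on f(x) = 5*x^2 - 8*x + 1.43*|x|
L = 10, alpha = 0.0534
Iteration 1: beta = 0.0, y = -2.8182 + 0.0*(-2.8182 + 2.8182) = -2.8182
  grad(y) = -36.182, v = y - alpha*grad = -0.8861
  prox(v) = soft_thresh(-0.8861, 0.0764) = -0.8097
Iteration 2: beta = 0.3333, y = -0.8097 + 0.3333*(-0.8097 + 2.8182) = -0.1402
  grad(y) = -9.4023, v = y - alpha*grad = 0.3619
  prox(v) = soft_thresh(0.3619, 0.0764) = 0.2855
Iteration 3: beta = 0.5, y = 0.2855 + 0.5*(0.2855 + 0.8097) = 0.8331
  grad(y) = 0.331, v = y - alpha*grad = 0.8154
  prox(v) = soft_thresh(0.8154, 0.0764) = 0.7391
f(x_3) = 5*0.7391^2 - 8*0.7391 + 1.43*|0.7391| = -2.1246


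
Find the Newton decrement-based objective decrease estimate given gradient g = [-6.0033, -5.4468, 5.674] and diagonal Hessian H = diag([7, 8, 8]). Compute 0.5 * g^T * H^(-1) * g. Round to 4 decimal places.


Step 1: H is diagonal, so H^(-1) * g = [-0.8576, -0.6809, 0.7093].
Step 2: g^T H^(-1) g = sum_i g_i^2 / H_ii
  = (-6.0033)^2/7 + (-5.4468)^2/8 + (5.674)^2/8
  = 5.1485 + 3.7085 + 4.0243 = 12.8813
Step 3: Objective decrease = 0.5 * g^T H^(-1) g = 6.4406


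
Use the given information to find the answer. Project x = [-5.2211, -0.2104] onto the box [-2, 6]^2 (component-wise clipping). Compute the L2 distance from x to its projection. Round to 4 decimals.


Project each component onto [-2, 6].
clip(-5.2211) = -2.0, clip(-0.2104) = -0.2104
Projection = [-2.0, -0.2104]
Squared diffs: [10.3755, 0.0]
Distance = sqrt(10.3755) = 3.2211


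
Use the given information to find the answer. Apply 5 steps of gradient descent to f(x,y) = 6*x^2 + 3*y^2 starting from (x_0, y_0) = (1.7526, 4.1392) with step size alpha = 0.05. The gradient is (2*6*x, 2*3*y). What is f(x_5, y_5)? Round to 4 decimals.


Gradient descent on f(x,y) = 6*x^2 + 3*y^2.
Starting point: (1.7526, 4.1392), alpha = 0.05
Step 1: grad_x = 2*6*1.7526 = 21.0312, grad_y = 2*3*4.1392 = 24.8352
  x_1 = 1.7526 - 0.05*21.0312 = 0.701
  y_1 = 4.1392 - 0.05*24.8352 = 2.8974
Step 2: grad_x = 2*6*0.701 = 8.4125, grad_y = 2*3*2.8974 = 17.3846
  x_2 = 0.701 - 0.05*8.4125 = 0.2804
  y_2 = 2.8974 - 0.05*17.3846 = 2.0282
Step 3: grad_x = 2*6*0.2804 = 3.365, grad_y = 2*3*2.0282 = 12.1692
  x_3 = 0.2804 - 0.05*3.365 = 0.1122
  y_3 = 2.0282 - 0.05*12.1692 = 1.4197
Step 4: grad_x = 2*6*0.1122 = 1.346, grad_y = 2*3*1.4197 = 8.5185
  x_4 = 0.1122 - 0.05*1.346 = 0.0449
  y_4 = 1.4197 - 0.05*8.5185 = 0.9938
Step 5: grad_x = 2*6*0.0449 = 0.5384, grad_y = 2*3*0.9938 = 5.9629
  x_5 = 0.0449 - 0.05*0.5384 = 0.0179
  y_5 = 0.9938 - 0.05*5.9629 = 0.6957
f(0.0179, 0.6957) = 6*0.0179^2 + 3*0.6957^2 = 1.4538


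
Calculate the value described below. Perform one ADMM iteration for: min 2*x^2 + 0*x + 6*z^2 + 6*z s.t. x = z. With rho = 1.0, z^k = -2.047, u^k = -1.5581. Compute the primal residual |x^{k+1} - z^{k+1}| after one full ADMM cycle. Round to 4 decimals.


ADMM iteration with rho = 1.0, z^k = -2.047, u^k = -1.5581
Step 1: x-update.
Minimize 2*x^2 + 0*x + (1.0/2)*(x + 2.047 - 1.5581)^2
FOC: (2*2 + 1.0)*x = 0 + 1.0*(-2.047 + 1.5581)
x^{k+1} = -0.0978
Step 2: z-update.
Minimize 6*z^2 + 6*z + (1.0/2)*(-0.0978 - z - 1.5581)^2
FOC: (2*6 + 1.0)*z = -6 + 1.0*(-0.0978 - 1.5581)
z^{k+1} = -0.5889
Step 3: u-update.
u^{k+1} = -1.5581 - 0.0978 + 0.5889 = -1.067
Step 4: Primal residual = |-0.0978 + 0.5889| = 0.4911


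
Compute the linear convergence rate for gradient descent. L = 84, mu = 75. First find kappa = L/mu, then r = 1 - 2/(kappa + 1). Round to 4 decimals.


Step 1: Compute the condition number.
kappa = L/mu = 84/75 = 1.12
Step 2: Compute the convergence rate.
r = 1 - 2/(kappa + 1) = 1 - 2*mu/(L + mu) = (L - mu)/(L + mu) = 9/159 = 0.0566


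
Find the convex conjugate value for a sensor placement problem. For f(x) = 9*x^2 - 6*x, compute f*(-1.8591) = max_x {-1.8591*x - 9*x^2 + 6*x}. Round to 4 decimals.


f*(y) = sup_x {y*x - a*x^2 - b*x} = sup_x {(y-b)*x - a*x^2}
FOC: (y - b) - 2a*x = 0 => x* = (y - b)/(2a)
x* = (-1.8591 + 6)/(2*9) = 0.2301
f*(-1.8591) = (y-b)^2/(4a) = (-1.8591 + 6)^2/(4*9)
= 17.1471/36 = 0.4763


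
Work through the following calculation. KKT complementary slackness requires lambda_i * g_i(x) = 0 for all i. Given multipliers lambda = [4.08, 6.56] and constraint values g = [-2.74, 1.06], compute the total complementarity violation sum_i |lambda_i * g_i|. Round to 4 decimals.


KKT complementary slackness check:
lambda_1 * g_1 = 4.08 * -2.74 = -11.1792
lambda_2 * g_2 = 6.56 * 1.06 = 6.9536
Total violation = 11.1792 + 6.9536 = 18.1328


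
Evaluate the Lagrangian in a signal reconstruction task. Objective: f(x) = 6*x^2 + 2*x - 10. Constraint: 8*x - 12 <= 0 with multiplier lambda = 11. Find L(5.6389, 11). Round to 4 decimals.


Step 1: Evaluate f(x).
f(5.6389) = 6*5.6389^2 + 2*5.6389 - 10 = 192.061
Step 2: Evaluate g(x).
g(5.6389) = 8*5.6389 - 12 = 33.1112
Step 3: Compute Lagrangian.
L = 192.061 + 11*33.1112 = 556.2842


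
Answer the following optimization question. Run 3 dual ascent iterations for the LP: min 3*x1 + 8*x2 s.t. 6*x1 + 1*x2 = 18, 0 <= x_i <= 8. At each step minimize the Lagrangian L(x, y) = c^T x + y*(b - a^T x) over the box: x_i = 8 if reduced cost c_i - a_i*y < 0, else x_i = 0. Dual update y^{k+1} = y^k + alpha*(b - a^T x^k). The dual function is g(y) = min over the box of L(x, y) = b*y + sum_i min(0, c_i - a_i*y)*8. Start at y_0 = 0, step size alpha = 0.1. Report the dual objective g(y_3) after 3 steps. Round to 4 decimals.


Dual ascent for LP: min 3*x1 + 8*x2, 6*x1 + 1*x2 = 18, 0 <= x_i <= 8
Step 1: y^k = 0.0, reduced costs: (3.0, 8.0)
  x^k = (0.0, 0.0), subgradient = b - a^T x = 18.0
  y^{k+1} = 0.0 + 0.1*18.0 = 1.8
Step 2: y^k = 1.8, reduced costs: (-7.8, 6.2)
  x^k = (8.0, 0.0), subgradient = b - a^T x = -30.0
  y^{k+1} = 1.8 + 0.1*-30.0 = -1.2
Step 3: y^k = -1.2, reduced costs: (10.2, 9.2)
  x^k = (0.0, 0.0), subgradient = b - a^T x = 18.0
  y^{k+1} = -1.2 + 0.1*18.0 = 0.6
Dual objective at y_3 = 0.6: reduced costs (-0.6, 7.4), box minimizer x = (8.0, 0.0)
g(y_3) = b*y + (c1 - a1*y)*x1 + (c2 - a2*y)*x2 = 18*0.6 + (-0.6)*8.0 + 7.4*0.0 = 10.8 - 4.8 + 0.0 = 6.0


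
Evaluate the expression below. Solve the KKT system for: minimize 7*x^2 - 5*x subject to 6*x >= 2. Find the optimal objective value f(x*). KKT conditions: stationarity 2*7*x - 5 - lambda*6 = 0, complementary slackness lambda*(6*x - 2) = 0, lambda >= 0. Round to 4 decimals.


Step 1: Try lambda = 0 (constraint inactive).
Stationarity: 2*7*x - 5 = 0
x* = 5/(2*7) = 5/14 = 0.3571 (rounded; the exact value 5/14 is used below)
Check constraint: 6*0.3571 = 2.1426 >= 2 -- satisfied.
Step 2: Compute optimal value.
f(x*) = 7*(5/14)^2 - 5*(5/14) = -0.8929


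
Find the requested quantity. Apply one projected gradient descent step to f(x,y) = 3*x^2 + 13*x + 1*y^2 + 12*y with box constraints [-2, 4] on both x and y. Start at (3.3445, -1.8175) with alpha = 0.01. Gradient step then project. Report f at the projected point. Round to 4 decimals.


Step 1: Compute gradient at (3.3445, -1.8175).
grad_x = 2*3*3.3445 + 13 = 33.067
grad_y = 2*1*-1.8175 + 12 = 8.365
Step 2: Gradient step.
x_raw = 3.3445 - 0.01*33.067 = 3.0138
y_raw = -1.8175 - 0.01*8.365 = -1.9012
Step 3: Project onto [-2, 4].
x_proj = clip(3.0138) = 3.0138
y_proj = clip(-1.9012) = -1.9012
Step 4: Evaluate f.
f(3.0138, -1.9012) = 47.2299


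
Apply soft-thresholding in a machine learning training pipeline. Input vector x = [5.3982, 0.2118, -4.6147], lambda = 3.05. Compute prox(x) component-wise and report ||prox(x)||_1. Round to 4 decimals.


Soft-thresholding with lambda = 3.05:
prox(5.3982) = sign(5.3982)*max(|5.3982| - 3.05, 0) = 2.3482
prox(0.2118) = sign(0.2118)*max(|0.2118| - 3.05, 0) = 0.0
prox(-4.6147) = sign(-4.6147)*max(|-4.6147| - 3.05, 0) = -1.5647
prox(x) = [2.3482, 0.0, -1.5647]
||prox(x)||_1 = 2.3482 + 0.0 + 1.5647 = 3.9129


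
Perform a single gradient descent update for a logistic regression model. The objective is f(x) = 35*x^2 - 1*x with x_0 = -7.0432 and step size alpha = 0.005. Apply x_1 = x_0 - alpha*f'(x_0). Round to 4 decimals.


We compute the gradient at x_0 and apply the update.
f'(x) = 70*x - 1
f'(-7.0432) = 70*-7.0432 - 1 = -494.024
x_1 = -7.0432 - 0.005*-494.024 = -4.5731


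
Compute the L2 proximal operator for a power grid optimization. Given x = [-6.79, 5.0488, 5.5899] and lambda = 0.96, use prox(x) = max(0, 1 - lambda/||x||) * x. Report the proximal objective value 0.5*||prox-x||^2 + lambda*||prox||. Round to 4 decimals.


Step 1: Compute ||x||.
||x|| = 10.1411
Step 2: Compute scaling factor.
scale = max(0, 1 - 0.96/10.1411) = 0.9053
Step 3: prox(x) = [-6.1472, 4.5709, 5.0607]
||prox(x)|| = 9.1811
Step 4: Proximal objective.
0.5*||prox-x||^2 = 0.4608
lambda*||prox|| = 8.8139
Total = 9.2746


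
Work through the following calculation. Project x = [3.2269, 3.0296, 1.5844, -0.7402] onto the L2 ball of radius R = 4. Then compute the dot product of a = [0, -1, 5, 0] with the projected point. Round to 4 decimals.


Step 1: Compute ||x|| (intermediates to 6 decimals).
||x|| = sqrt(3.2269^2 + 3.0296^2 + 1.5844^2 + (-0.7402)^2) = 4.759157
Step 2: Project.
Since ||x|| > R, scale = R/||x|| = 4/4.759157 = 0.840485, proj(x) = scale * x
proj(x) = [2.712161, 2.546333, 1.331664, -0.622127]
Step 3: Dot product.
a^T * proj(x) = 0*2.712161 - 1*2.546333 + 5*1.331664 + 0*(-0.622127) = 4.112


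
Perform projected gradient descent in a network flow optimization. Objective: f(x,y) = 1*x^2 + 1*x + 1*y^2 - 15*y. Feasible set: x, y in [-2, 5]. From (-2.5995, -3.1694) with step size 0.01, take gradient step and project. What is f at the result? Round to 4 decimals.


Step 1: Compute gradient at (-2.5995, -3.1694).
grad_x = 2*1*-2.5995 + 1 = -4.199
grad_y = 2*1*-3.1694 - 15 = -21.3388
Step 2: Gradient step.
x_raw = -2.5995 - 0.01*-4.199 = -2.5575
y_raw = -3.1694 - 0.01*-21.3388 = -2.956
Step 3: Project onto [-2, 5].
x_proj = clip(-2.5575) = -2.0
y_proj = clip(-2.956) = -2.0
Step 4: Evaluate f.
f(-2.0, -2.0) = 36.0


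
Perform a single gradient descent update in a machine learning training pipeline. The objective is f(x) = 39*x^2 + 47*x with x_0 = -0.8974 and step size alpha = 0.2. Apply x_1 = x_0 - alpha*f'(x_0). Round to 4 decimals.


We compute the gradient at x_0 and apply the update.
f'(x) = 78*x + 47
f'(-0.8974) = 78*-0.8974 + 47 = -22.9972
x_1 = -0.8974 - 0.2*-22.9972 = 3.702


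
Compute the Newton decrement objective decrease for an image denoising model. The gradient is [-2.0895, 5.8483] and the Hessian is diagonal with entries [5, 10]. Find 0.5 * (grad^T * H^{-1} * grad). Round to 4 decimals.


Step 1: H is diagonal, so H^(-1) * g = [-0.4179, 0.5848].
Step 2: g^T H^(-1) g = sum_i g_i^2 / H_ii
  = (-2.0895)^2/5 + (5.8483)^2/10
  = 0.8732 + 3.4203 = 4.2935
Step 3: Objective decrease = 0.5 * g^T H^(-1) g = 2.1467


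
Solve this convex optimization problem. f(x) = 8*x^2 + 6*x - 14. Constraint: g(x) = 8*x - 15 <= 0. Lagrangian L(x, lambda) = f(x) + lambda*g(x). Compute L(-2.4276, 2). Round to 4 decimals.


Step 1: Evaluate f(x).
f(-2.4276) = 8*(-2.4276)^2 + 6*(-2.4276) - 14 = 18.5803
Step 2: Evaluate g(x).
g(-2.4276) = 8*-2.4276 - 15 = -34.4208
Step 3: Compute Lagrangian.
L = 18.5803 + 2*-34.4208 = -50.2613


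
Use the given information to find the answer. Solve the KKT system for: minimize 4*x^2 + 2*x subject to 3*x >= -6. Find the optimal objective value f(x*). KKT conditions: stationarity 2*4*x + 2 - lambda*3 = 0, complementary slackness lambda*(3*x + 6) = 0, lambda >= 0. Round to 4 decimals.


Step 1: Try lambda = 0 (constraint inactive).
Stationarity: 2*4*x + 2 = 0
x* = -2/(2*4) = -0.25
Check constraint: 3*-0.25 = -0.75 >= -6 -- satisfied.
Step 2: Compute optimal value.
f(x*) = 4*(-0.25)^2 + 2*(-0.25) = -0.25


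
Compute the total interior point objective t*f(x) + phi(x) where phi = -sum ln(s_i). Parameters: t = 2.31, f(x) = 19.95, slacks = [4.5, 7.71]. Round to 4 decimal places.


Step 1: Compute log-barrier.
ln values: [1.5041, 2.0425]
phi = -(1.5041 + 2.0425) = -3.5466
Step 2: Compute augmented objective.
t*f(x) = 2.31*19.95 = 46.0845
Total = 46.0845 - 3.5466 = 42.5379


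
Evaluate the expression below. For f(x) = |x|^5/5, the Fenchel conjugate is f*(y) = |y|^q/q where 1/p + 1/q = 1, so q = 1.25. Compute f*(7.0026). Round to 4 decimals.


The conjugate exponent q satisfies 1/p + 1/q = 1.
p = 5, so q = 5/(5 - 1) = 1.25
|y|^q = 7.0026^1.25 = 11.3913
f*(7.0026) = 11.3913 / 1.25 = 9.1131


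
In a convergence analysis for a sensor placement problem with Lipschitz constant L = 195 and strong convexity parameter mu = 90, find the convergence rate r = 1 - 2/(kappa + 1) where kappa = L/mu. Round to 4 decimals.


Step 1: Compute the condition number.
kappa = L/mu = 195/90 = 2.1667
Step 2: Compute the convergence rate.
r = 1 - 2/(kappa + 1) = 1 - 2*mu/(L + mu) = (L - mu)/(L + mu) = 105/285 = 0.3684


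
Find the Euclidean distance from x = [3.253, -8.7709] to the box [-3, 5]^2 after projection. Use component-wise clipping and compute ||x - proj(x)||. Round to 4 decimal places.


Project each component onto [-3, 5].
clip(3.253) = 3.253, clip(-8.7709) = -3.0
Projection = [3.253, -3.0]
Squared diffs: [0.0, 33.3033]
Distance = sqrt(33.3033) = 5.7709


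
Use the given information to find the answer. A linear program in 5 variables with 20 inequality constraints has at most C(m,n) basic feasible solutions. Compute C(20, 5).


Each vertex corresponds to some choice of n active constraints out of m, so the number of vertices is at most C(m, n) = m! / (n!(m-n)!).
m = 20, n = 5
Numerator: 20 * 19 * 18 * 17 * 16
Denominator: 5! = 120
C(20, 5) = 15504


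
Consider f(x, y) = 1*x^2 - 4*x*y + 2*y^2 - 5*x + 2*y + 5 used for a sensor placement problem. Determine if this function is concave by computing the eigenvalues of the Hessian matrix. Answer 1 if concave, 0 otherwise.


The Hessian of f(x,y) = 1*x^2 - 4*x*y + 2*y^2 - 5*x + 2*y + 5 is:
H = [[2, -4], [-4, 4]]
Trace = 2 + 4 = 6
Determinant = 2*4 - (-4)^2 = -8
Discriminant = (6)^2 - 4*-8 = 68.0
Eigenvalues: lambda_1 = -1.1231, lambda_2 = 7.1231
The function is not concave.

0


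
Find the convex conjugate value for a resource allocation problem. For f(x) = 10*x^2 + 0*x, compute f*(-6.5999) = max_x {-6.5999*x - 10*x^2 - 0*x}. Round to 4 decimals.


f*(y) = sup_x {y*x - a*x^2 - b*x} = sup_x {(y-b)*x - a*x^2}
FOC: (y - b) - 2a*x = 0 => x* = (y - b)/(2a)
x* = (-6.5999 - 0)/(2*10) = -0.33
f*(-6.5999) = (y-b)^2/(4a) = (-6.5999 - 0)^2/(4*10)
= 43.5587/40 = 1.089


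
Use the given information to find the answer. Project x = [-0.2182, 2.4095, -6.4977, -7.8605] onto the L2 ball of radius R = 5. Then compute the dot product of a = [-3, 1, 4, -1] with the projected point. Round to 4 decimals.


Step 1: Compute ||x|| (intermediates to 6 decimals).
||x|| = sqrt((-0.2182)^2 + 2.4095^2 + (-6.4977)^2 + (-7.8605)^2) = 10.481453
Step 2: Project.
Since ||x|| > R, scale = R/||x|| = 5/10.481453 = 0.477033, proj(x) = scale * x
proj(x) = [-0.104089, 1.149411, -3.099617, -3.749718]
Step 3: Dot product.
a^T * proj(x) = -3*(-0.104089) + 1*1.149411 + 4*(-3.099617) - 1*(-3.749718) = -7.1871


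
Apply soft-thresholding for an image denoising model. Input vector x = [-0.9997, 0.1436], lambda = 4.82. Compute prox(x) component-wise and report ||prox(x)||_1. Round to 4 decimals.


Soft-thresholding with lambda = 4.82:
prox(-0.9997) = sign(-0.9997)*max(|-0.9997| - 4.82, 0) = 0.0
prox(0.1436) = sign(0.1436)*max(|0.1436| - 4.82, 0) = 0.0
prox(x) = [0.0, 0.0]
||prox(x)||_1 = 0.0 + 0.0 = 0.0


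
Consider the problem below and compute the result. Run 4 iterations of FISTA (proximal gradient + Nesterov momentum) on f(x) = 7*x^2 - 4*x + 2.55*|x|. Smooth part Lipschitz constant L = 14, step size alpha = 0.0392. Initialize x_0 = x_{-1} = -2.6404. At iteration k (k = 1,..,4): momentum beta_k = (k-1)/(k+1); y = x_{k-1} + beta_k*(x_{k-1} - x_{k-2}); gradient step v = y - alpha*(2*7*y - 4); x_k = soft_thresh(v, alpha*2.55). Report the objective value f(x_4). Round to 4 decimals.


FISTA on f(x) = 7*x^2 - 4*x + 2.55*|x|
L = 14, alpha = 0.0392
Iteration 1: beta = 0.0, y = -2.6404 + 0.0*(-2.6404 + 2.6404) = -2.6404
  grad(y) = -40.9656, v = y - alpha*grad = -1.0345
  prox(v) = soft_thresh(-1.0345, 0.1) = -0.9346
Iteration 2: beta = 0.3333, y = -0.9346 + 0.3333*(-0.9346 + 2.6404) = -0.366
  grad(y) = -9.1238, v = y - alpha*grad = -0.0083
  prox(v) = soft_thresh(-0.0083, 0.1) = 0.0
Iteration 3: beta = 0.5, y = 0.0 + 0.5*(0.0 + 0.9346) = 0.4673
  grad(y) = 2.5421, v = y - alpha*grad = 0.3676
  prox(v) = soft_thresh(0.3676, 0.1) = 0.2677
Iteration 4: beta = 0.6, y = 0.2677 + 0.6*(0.2677 - 0.0) = 0.4283
  grad(y) = 1.9961, v = y - alpha*grad = 0.35
  prox(v) = soft_thresh(0.35, 0.1) = 0.2501
f(x_4) = 7*0.2501^2 - 4*0.2501 + 2.55*|0.2501| = 0.0752


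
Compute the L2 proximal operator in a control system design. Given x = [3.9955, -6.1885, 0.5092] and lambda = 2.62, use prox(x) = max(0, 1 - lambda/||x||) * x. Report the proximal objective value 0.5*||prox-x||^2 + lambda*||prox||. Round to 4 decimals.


Step 1: Compute ||x||.
||x|| = 7.3838
Step 2: Compute scaling factor.
scale = max(0, 1 - 2.62/7.3838) = 0.6452
Step 3: prox(x) = [2.5778, -3.9926, 0.3285]
||prox(x)|| = 4.7638
Step 4: Proximal objective.
0.5*||prox-x||^2 = 3.4322
lambda*||prox|| = 12.4812
Total = 15.9134


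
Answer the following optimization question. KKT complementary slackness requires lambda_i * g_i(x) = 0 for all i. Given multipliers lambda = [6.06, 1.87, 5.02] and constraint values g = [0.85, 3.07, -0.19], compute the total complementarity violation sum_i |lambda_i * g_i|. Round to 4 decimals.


KKT complementary slackness check:
lambda_1 * g_1 = 6.06 * 0.85 = 5.151
lambda_2 * g_2 = 1.87 * 3.07 = 5.7409
lambda_3 * g_3 = 5.02 * -0.19 = -0.9538
Total violation = 5.151 + 5.7409 + 0.9538 = 11.8457


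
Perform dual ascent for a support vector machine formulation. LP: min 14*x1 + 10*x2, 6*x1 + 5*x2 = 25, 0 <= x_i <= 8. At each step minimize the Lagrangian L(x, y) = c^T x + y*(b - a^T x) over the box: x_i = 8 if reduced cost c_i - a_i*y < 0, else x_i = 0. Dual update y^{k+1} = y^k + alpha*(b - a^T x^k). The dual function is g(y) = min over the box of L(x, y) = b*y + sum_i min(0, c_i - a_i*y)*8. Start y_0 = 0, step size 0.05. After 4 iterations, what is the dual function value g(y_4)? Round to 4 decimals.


Dual ascent for LP: min 14*x1 + 10*x2, 6*x1 + 5*x2 = 25, 0 <= x_i <= 8
Step 1: y^k = 0.0, reduced costs: (14.0, 10.0)
  x^k = (0.0, 0.0), subgradient = b - a^T x = 25.0
  y^{k+1} = 0.0 + 0.05*25.0 = 1.25
Step 2: y^k = 1.25, reduced costs: (6.5, 3.75)
  x^k = (0.0, 0.0), subgradient = b - a^T x = 25.0
  y^{k+1} = 1.25 + 0.05*25.0 = 2.5
Step 3: y^k = 2.5, reduced costs: (-1.0, -2.5)
  x^k = (8.0, 8.0), subgradient = b - a^T x = -63.0
  y^{k+1} = 2.5 + 0.05*-63.0 = -0.65
Step 4: y^k = -0.65, reduced costs: (17.9, 13.25)
  x^k = (0.0, 0.0), subgradient = b - a^T x = 25.0
  y^{k+1} = -0.65 + 0.05*25.0 = 0.6
Dual objective at y_4 = 0.6: reduced costs (10.4, 7.0), box minimizer x = (0.0, 0.0)
g(y_4) = b*y + (c1 - a1*y)*x1 + (c2 - a2*y)*x2 = 25*0.6 + 10.4*0.0 + 7.0*0.0 = 15.0 + 0.0 + 0.0 = 15.0


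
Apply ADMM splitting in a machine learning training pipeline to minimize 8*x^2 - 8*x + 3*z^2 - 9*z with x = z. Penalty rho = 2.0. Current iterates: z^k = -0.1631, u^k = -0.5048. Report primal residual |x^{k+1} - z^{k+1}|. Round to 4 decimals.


ADMM iteration with rho = 2.0, z^k = -0.1631, u^k = -0.5048
Step 1: x-update.
Minimize 8*x^2 - 8*x + (2.0/2)*(x + 0.1631 - 0.5048)^2
FOC: (2*8 + 2.0)*x = 8 + 2.0*(-0.1631 + 0.5048)
x^{k+1} = 0.4824
Step 2: z-update.
Minimize 3*z^2 - 9*z + (2.0/2)*(0.4824 - z - 0.5048)^2
FOC: (2*3 + 2.0)*z = 9 + 2.0*(0.4824 - 0.5048)
z^{k+1} = 1.1194
Step 3: u-update.
u^{k+1} = -0.5048 + 0.4824 - 1.1194 = -1.1418
Step 4: Primal residual = |0.4824 - 1.1194| = 0.637


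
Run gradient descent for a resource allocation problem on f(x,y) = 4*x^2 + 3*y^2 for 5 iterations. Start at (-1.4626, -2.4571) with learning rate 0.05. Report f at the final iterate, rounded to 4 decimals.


Gradient descent on f(x,y) = 4*x^2 + 3*y^2.
Starting point: (-1.4626, -2.4571), alpha = 0.05
Step 1: grad_x = 2*4*-1.4626 = -11.7008, grad_y = 2*3*-2.4571 = -14.7426
  x_1 = -1.4626 - 0.05*-11.7008 = -0.8776
  y_1 = -2.4571 - 0.05*-14.7426 = -1.72
Step 2: grad_x = 2*4*-0.8776 = -7.0205, grad_y = 2*3*-1.72 = -10.3198
  x_2 = -0.8776 - 0.05*-7.0205 = -0.5265
  y_2 = -1.72 - 0.05*-10.3198 = -1.204
Step 3: grad_x = 2*4*-0.5265 = -4.2123, grad_y = 2*3*-1.204 = -7.2239
  x_3 = -0.5265 - 0.05*-4.2123 = -0.3159
  y_3 = -1.204 - 0.05*-7.2239 = -0.8428
Step 4: grad_x = 2*4*-0.3159 = -2.5274, grad_y = 2*3*-0.8428 = -5.0567
  x_4 = -0.3159 - 0.05*-2.5274 = -0.1896
  y_4 = -0.8428 - 0.05*-5.0567 = -0.5899
Step 5: grad_x = 2*4*-0.1896 = -1.5164, grad_y = 2*3*-0.5899 = -3.5397
  x_5 = -0.1896 - 0.05*-1.5164 = -0.1137
  y_5 = -0.5899 - 0.05*-3.5397 = -0.413
f(-0.1137, -0.413) = 4*(-0.1137)^2 + 3*(-0.413)^2 = 0.5634


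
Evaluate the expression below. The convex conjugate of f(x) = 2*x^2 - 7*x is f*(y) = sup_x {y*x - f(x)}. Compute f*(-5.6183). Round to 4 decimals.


f*(y) = sup_x {y*x - a*x^2 - b*x} = sup_x {(y-b)*x - a*x^2}
FOC: (y - b) - 2a*x = 0 => x* = (y - b)/(2a)
x* = (-5.6183 + 7)/(2*2) = 0.3454
f*(-5.6183) = (y-b)^2/(4a) = (-5.6183 + 7)^2/(4*2)
= 1.9091/8 = 0.2386


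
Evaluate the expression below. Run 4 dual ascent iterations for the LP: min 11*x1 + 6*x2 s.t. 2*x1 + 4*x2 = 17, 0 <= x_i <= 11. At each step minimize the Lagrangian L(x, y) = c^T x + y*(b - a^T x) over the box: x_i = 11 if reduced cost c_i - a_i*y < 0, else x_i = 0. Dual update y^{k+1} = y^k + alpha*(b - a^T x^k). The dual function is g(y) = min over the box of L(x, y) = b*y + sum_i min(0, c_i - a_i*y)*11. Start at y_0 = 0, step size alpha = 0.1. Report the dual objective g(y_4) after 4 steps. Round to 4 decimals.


Dual ascent for LP: min 11*x1 + 6*x2, 2*x1 + 4*x2 = 17, 0 <= x_i <= 11
Step 1: y^k = 0.0, reduced costs: (11.0, 6.0)
  x^k = (0.0, 0.0), subgradient = b - a^T x = 17.0
  y^{k+1} = 0.0 + 0.1*17.0 = 1.7
Step 2: y^k = 1.7, reduced costs: (7.6, -0.8)
  x^k = (0.0, 11.0), subgradient = b - a^T x = -27.0
  y^{k+1} = 1.7 + 0.1*-27.0 = -1.0
Step 3: y^k = -1.0, reduced costs: (13.0, 10.0)
  x^k = (0.0, 0.0), subgradient = b - a^T x = 17.0
  y^{k+1} = -1.0 + 0.1*17.0 = 0.7
Step 4: y^k = 0.7, reduced costs: (9.6, 3.2)
  x^k = (0.0, 0.0), subgradient = b - a^T x = 17.0
  y^{k+1} = 0.7 + 0.1*17.0 = 2.4
Dual objective at y_4 = 2.4: reduced costs (6.2, -3.6), box minimizer x = (0.0, 11.0)
g(y_4) = b*y + (c1 - a1*y)*x1 + (c2 - a2*y)*x2 = 17*2.4 + 6.2*0.0 + (-3.6)*11.0 = 40.8 + 0.0 - 39.6 = 1.2


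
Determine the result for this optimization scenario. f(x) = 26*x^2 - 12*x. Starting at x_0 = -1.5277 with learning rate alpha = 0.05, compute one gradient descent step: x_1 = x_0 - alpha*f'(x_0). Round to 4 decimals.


We compute the gradient at x_0 and apply the update.
f'(x) = 52*x - 12
f'(-1.5277) = 52*-1.5277 - 12 = -91.4404
x_1 = -1.5277 - 0.05*-91.4404 = 3.0443


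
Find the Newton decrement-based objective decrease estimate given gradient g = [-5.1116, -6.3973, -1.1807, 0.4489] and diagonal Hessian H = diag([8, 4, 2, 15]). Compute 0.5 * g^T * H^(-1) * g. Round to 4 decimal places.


Step 1: H is diagonal, so H^(-1) * g = [-0.639, -1.5993, -0.5904, 0.0299].
Step 2: g^T H^(-1) g = sum_i g_i^2 / H_ii
  = (-5.1116)^2/8 + (-6.3973)^2/4 + (-1.1807)^2/2 + (0.4489)^2/15
  = 3.2661 + 10.2314 + 0.697 + 0.0134 = 14.2079
Step 3: Objective decrease = 0.5 * g^T H^(-1) g = 7.1039


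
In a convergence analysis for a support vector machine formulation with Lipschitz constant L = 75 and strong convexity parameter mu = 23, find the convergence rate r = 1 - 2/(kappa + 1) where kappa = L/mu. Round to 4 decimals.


Step 1: Compute the condition number.
kappa = L/mu = 75/23 = 3.2609
Step 2: Compute the convergence rate.
r = 1 - 2/(kappa + 1) = 1 - 2*mu/(L + mu) = (L - mu)/(L + mu) = 52/98 = 0.5306


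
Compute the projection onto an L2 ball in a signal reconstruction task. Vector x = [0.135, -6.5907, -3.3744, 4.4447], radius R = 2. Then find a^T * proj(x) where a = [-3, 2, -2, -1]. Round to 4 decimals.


Step 1: Compute ||x|| (intermediates to 6 decimals).
||x|| = sqrt(0.135^2 + (-6.5907)^2 + (-3.3744)^2 + 4.4447^2) = 8.636984
Step 2: Project.
Since ||x|| > R, scale = R/||x|| = 2/8.636984 = 0.231562, proj(x) = scale * x
proj(x) = [0.031261, -1.526156, -0.781383, 1.029224]
Step 3: Dot product.
a^T * proj(x) = -3*0.031261 + 2*(-1.526156) - 2*(-0.781383) - 1*1.029224 = -2.6126


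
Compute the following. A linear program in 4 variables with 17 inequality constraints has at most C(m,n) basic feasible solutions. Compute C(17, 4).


Each vertex corresponds to some choice of n active constraints out of m, so the number of vertices is at most C(m, n) = m! / (n!(m-n)!).
m = 17, n = 4
Numerator: 17 * 16 * 15 * 14
Denominator: 4! = 24
C(17, 4) = 2380


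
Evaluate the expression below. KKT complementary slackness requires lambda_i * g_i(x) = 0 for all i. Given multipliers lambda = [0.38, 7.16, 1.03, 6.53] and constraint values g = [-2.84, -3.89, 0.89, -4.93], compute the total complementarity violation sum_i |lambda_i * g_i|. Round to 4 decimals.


KKT complementary slackness check:
lambda_1 * g_1 = 0.38 * -2.84 = -1.0792
lambda_2 * g_2 = 7.16 * -3.89 = -27.8524
lambda_3 * g_3 = 1.03 * 0.89 = 0.9167
lambda_4 * g_4 = 6.53 * -4.93 = -32.1929
Total violation = 1.0792 + 27.8524 + 0.9167 + 32.1929 = 62.0412


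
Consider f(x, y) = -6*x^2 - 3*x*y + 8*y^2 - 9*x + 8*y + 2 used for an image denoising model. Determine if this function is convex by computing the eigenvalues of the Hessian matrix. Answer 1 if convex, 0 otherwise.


The Hessian of f(x,y) = -6*x^2 - 3*x*y + 8*y^2 - 9*x + 8*y + 2 is:
H = [[-12, -3], [-3, 16]]
Trace = -12 + 16 = 4
Determinant = -12*16 - (-3)^2 = -201
Discriminant = (4)^2 - 4*-201 = 820.0
Eigenvalues: lambda_1 = -12.3178, lambda_2 = 16.3178
The function is not convex.

0


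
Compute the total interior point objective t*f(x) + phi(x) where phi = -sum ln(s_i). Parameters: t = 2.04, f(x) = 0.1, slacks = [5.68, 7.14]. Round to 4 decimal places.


Step 1: Compute log-barrier.
ln values: [1.737, 1.9657]
phi = -(1.737 + 1.9657) = -3.7027
Step 2: Compute augmented objective.
t*f(x) = 2.04*0.1 = 0.204
Total = 0.204 - 3.7027 = -3.4987


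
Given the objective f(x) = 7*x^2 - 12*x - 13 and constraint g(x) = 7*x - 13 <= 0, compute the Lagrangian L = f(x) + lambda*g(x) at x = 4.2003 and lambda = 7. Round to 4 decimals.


Step 1: Evaluate f(x).
f(4.2003) = 7*4.2003^2 - 12*4.2003 - 13 = 60.094
Step 2: Evaluate g(x).
g(4.2003) = 7*4.2003 - 13 = 16.4021
Step 3: Compute Lagrangian.
L = 60.094 + 7*16.4021 = 174.9087


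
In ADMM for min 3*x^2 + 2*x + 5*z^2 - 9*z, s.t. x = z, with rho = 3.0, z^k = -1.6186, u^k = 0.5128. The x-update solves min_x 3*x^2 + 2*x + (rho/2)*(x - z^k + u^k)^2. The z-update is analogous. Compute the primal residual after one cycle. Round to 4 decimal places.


ADMM iteration with rho = 3.0, z^k = -1.6186, u^k = 0.5128
Step 1: x-update.
Minimize 3*x^2 + 2*x + (3.0/2)*(x + 1.6186 + 0.5128)^2
FOC: (2*3 + 3.0)*x = -2 + 3.0*(-1.6186 - 0.5128)
x^{k+1} = -0.9327
Step 2: z-update.
Minimize 5*z^2 - 9*z + (3.0/2)*(-0.9327 - z + 0.5128)^2
FOC: (2*5 + 3.0)*z = 9 + 3.0*(-0.9327 + 0.5128)
z^{k+1} = 0.5954
Step 3: u-update.
u^{k+1} = 0.5128 - 0.9327 - 0.5954 = -1.0153
Step 4: Primal residual = |-0.9327 - 0.5954| = 1.5281


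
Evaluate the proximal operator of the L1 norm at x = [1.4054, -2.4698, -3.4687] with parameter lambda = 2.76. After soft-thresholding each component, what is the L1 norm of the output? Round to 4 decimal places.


Soft-thresholding with lambda = 2.76:
prox(1.4054) = sign(1.4054)*max(|1.4054| - 2.76, 0) = 0.0
prox(-2.4698) = sign(-2.4698)*max(|-2.4698| - 2.76, 0) = 0.0
prox(-3.4687) = sign(-3.4687)*max(|-3.4687| - 2.76, 0) = -0.7087
prox(x) = [0.0, 0.0, -0.7087]
||prox(x)||_1 = 0.0 + 0.0 + 0.7087 = 0.7087


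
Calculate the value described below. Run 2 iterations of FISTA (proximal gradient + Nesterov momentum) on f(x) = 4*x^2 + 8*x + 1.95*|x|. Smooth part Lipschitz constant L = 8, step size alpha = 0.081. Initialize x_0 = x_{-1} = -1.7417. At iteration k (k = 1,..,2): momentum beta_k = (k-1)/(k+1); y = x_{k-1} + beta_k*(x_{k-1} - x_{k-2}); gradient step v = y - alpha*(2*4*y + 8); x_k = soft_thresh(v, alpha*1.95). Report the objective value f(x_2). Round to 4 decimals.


FISTA on f(x) = 4*x^2 + 8*x + 1.95*|x|
L = 8, alpha = 0.081
Iteration 1: beta = 0.0, y = -1.7417 + 0.0*(-1.7417 + 1.7417) = -1.7417
  grad(y) = -5.9336, v = y - alpha*grad = -1.2611
  prox(v) = soft_thresh(-1.2611, 0.158) = -1.1031
Iteration 2: beta = 0.3333, y = -1.1031 + 0.3333*(-1.1031 + 1.7417) = -0.8903
  grad(y) = 0.8778, v = y - alpha*grad = -0.9614
  prox(v) = soft_thresh(-0.9614, 0.158) = -0.8034
f(x_2) = 4*(-0.8034)^2 + 8*(-0.8034) + 1.95*|-0.8034| = -2.2788


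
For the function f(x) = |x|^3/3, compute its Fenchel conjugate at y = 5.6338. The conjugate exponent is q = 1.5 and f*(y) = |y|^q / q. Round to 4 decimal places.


The conjugate exponent q satisfies 1/p + 1/q = 1.
p = 3, so q = 3/(3 - 1) = 1.5
|y|^q = 5.6338^1.5 = 13.3722
f*(5.6338) = 13.3722 / 1.5 = 8.9148


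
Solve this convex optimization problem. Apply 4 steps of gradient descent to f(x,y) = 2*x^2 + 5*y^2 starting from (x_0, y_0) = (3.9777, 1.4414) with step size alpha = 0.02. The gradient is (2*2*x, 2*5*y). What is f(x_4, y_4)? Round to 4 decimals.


Gradient descent on f(x,y) = 2*x^2 + 5*y^2.
Starting point: (3.9777, 1.4414), alpha = 0.02
Step 1: grad_x = 2*2*3.9777 = 15.9108, grad_y = 2*5*1.4414 = 14.414
  x_1 = 3.9777 - 0.02*15.9108 = 3.6595
  y_1 = 1.4414 - 0.02*14.414 = 1.1531
Step 2: grad_x = 2*2*3.6595 = 14.6379, grad_y = 2*5*1.1531 = 11.5312
  x_2 = 3.6595 - 0.02*14.6379 = 3.3667
  y_2 = 1.1531 - 0.02*11.5312 = 0.9225
Step 3: grad_x = 2*2*3.3667 = 13.4669, grad_y = 2*5*0.9225 = 9.225
  x_3 = 3.3667 - 0.02*13.4669 = 3.0974
  y_3 = 0.9225 - 0.02*9.225 = 0.738
Step 4: grad_x = 2*2*3.0974 = 12.3895, grad_y = 2*5*0.738 = 7.38
  x_4 = 3.0974 - 0.02*12.3895 = 2.8496
  y_4 = 0.738 - 0.02*7.38 = 0.5904
f(2.8496, 0.5904) = 2*2.8496^2 + 5*0.5904^2 = 17.9832


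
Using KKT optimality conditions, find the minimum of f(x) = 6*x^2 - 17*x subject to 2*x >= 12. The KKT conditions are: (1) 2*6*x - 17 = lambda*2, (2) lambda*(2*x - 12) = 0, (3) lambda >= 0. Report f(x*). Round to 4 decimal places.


Step 1: Try lambda = 0 (constraint inactive).
x_unc = 17/(2*6) = 1.4167
Check: 2*1.4167 = 2.8334 < 12 -- violated!
Step 2: Constraint must be active: 2*x = 12
x* = 12/2 = 6.0
lambda = (2*6*6.0 - 17)/2 = 27.5
Step 3: Compute optimal value.
f(x*) = 6*6.0^2 - 17*6.0 = 114.0


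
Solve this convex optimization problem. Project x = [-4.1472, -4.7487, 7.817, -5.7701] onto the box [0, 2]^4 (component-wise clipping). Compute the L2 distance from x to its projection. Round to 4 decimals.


Project each component onto [0, 2].
clip(-4.1472) = 0.0, clip(-4.7487) = 0.0, clip(7.817) = 2.0, clip(-5.7701) = 0.0
Projection = [0.0, 0.0, 2.0, 0.0]
Squared diffs: [17.1993, 22.5502, 33.8375, 33.2941]
Distance = sqrt(106.8811) = 10.3383


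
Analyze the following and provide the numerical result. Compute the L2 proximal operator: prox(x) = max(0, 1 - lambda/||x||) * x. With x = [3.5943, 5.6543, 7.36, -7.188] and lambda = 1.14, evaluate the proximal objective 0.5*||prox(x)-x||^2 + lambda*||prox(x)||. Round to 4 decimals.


Step 1: Compute ||x||.
||x|| = 12.2771
Step 2: Compute scaling factor.
scale = max(0, 1 - 1.14/12.2771) = 0.9071
Step 3: prox(x) = [3.2605, 5.1293, 6.6766, -6.5206]
||prox(x)|| = 11.1371
Step 4: Proximal objective.
0.5*||prox-x||^2 = 0.6498
lambda*||prox|| = 12.6963
Total = 13.3461


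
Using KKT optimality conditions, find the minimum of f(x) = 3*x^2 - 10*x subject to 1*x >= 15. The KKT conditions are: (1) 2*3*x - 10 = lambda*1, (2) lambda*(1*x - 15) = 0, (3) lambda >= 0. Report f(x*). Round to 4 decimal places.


Step 1: Try lambda = 0 (constraint inactive).
x_unc = 10/(2*3) = 1.6667
Check: 1*1.6667 = 1.6667 < 15 -- violated!
Step 2: Constraint must be active: 1*x = 15
x* = 15/1 = 15.0
lambda = (2*3*15.0 - 10)/1 = 80.0
Step 3: Compute optimal value.
f(x*) = 3*15.0^2 - 10*15.0 = 525.0


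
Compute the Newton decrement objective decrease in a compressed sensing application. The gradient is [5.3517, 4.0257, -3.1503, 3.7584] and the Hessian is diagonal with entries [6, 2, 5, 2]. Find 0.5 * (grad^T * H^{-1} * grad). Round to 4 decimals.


Step 1: H is diagonal, so H^(-1) * g = [0.892, 2.0129, -0.6301, 1.8792].
Step 2: g^T H^(-1) g = sum_i g_i^2 / H_ii
  = (5.3517)^2/6 + (4.0257)^2/2 + (-3.1503)^2/5 + (3.7584)^2/2
  = 4.7734 + 8.1031 + 1.9849 + 7.0628 = 21.9242
Step 3: Objective decrease = 0.5 * g^T H^(-1) g = 10.9621


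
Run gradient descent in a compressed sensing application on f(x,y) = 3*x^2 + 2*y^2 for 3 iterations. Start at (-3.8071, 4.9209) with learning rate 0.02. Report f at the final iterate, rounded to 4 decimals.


Gradient descent on f(x,y) = 3*x^2 + 2*y^2.
Starting point: (-3.8071, 4.9209), alpha = 0.02
Step 1: grad_x = 2*3*-3.8071 = -22.8426, grad_y = 2*2*4.9209 = 19.6836
  x_1 = -3.8071 - 0.02*-22.8426 = -3.3502
  y_1 = 4.9209 - 0.02*19.6836 = 4.5272
Step 2: grad_x = 2*3*-3.3502 = -20.1015, grad_y = 2*2*4.5272 = 18.1089
  x_2 = -3.3502 - 0.02*-20.1015 = -2.9482
  y_2 = 4.5272 - 0.02*18.1089 = 4.165
Step 3: grad_x = 2*3*-2.9482 = -17.6893, grad_y = 2*2*4.165 = 16.6602
  x_3 = -2.9482 - 0.02*-17.6893 = -2.5944
  y_3 = 4.165 - 0.02*16.6602 = 3.8318
f(-2.5944, 3.8318) = 3*(-2.5944)^2 + 2*3.8318^2 = 49.5593


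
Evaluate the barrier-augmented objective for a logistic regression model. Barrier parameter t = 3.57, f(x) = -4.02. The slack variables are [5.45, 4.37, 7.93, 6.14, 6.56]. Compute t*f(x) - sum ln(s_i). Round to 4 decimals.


Step 1: Compute log-barrier.
ln values: [1.6956, 1.4748, 2.0707, 1.8148, 1.881]
phi = -(1.6956 + 1.4748 + 2.0707 + 1.8148 + 1.881) = -8.9368
Step 2: Compute augmented objective.
t*f(x) = 3.57*-4.02 = -14.3514
Total = -14.3514 - 8.9368 = -23.2882


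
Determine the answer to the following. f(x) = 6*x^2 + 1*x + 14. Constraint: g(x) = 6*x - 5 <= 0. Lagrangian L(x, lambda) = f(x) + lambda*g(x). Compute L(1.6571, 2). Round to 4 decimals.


Step 1: Evaluate f(x).
f(1.6571) = 6*1.6571^2 + 1*1.6571 + 14 = 32.133
Step 2: Evaluate g(x).
g(1.6571) = 6*1.6571 - 5 = 4.9426
Step 3: Compute Lagrangian.
L = 32.133 + 2*4.9426 = 42.0182


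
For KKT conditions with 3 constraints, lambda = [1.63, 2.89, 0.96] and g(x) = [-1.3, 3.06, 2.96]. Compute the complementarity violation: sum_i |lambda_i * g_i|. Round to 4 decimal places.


KKT complementary slackness check:
lambda_1 * g_1 = 1.63 * -1.3 = -2.119
lambda_2 * g_2 = 2.89 * 3.06 = 8.8434
lambda_3 * g_3 = 0.96 * 2.96 = 2.8416
Total violation = 2.119 + 8.8434 + 2.8416 = 13.804


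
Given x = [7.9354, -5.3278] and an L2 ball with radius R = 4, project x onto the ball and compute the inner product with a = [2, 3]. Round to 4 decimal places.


Step 1: Compute ||x|| (intermediates to 6 decimals).
||x|| = sqrt(7.9354^2 + (-5.3278)^2) = 9.558035
Step 2: Project.
Since ||x|| > R, scale = R/||x|| = 4/9.558035 = 0.418496, proj(x) = scale * x
proj(x) = [3.320933, -2.229663]
Step 3: Dot product.
a^T * proj(x) = 2*3.320933 + 3*(-2.229663) = -0.0471


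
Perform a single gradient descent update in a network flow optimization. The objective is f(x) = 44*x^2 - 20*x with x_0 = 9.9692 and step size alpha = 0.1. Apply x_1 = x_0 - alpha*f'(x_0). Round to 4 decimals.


We compute the gradient at x_0 and apply the update.
f'(x) = 88*x - 20
f'(9.9692) = 88*9.9692 - 20 = 857.2896
x_1 = 9.9692 - 0.1*857.2896 = -75.7598


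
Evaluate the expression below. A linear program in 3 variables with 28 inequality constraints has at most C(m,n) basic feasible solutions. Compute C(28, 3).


Each vertex corresponds to some choice of n active constraints out of m, so the number of vertices is at most C(m, n) = m! / (n!(m-n)!).
m = 28, n = 3
Numerator: 28 * 27 * 26
Denominator: 3! = 6
C(28, 3) = 3276


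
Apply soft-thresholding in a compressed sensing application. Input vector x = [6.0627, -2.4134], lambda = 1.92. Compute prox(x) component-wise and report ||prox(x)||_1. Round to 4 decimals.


Soft-thresholding with lambda = 1.92:
prox(6.0627) = sign(6.0627)*max(|6.0627| - 1.92, 0) = 4.1427
prox(-2.4134) = sign(-2.4134)*max(|-2.4134| - 1.92, 0) = -0.4934
prox(x) = [4.1427, -0.4934]
||prox(x)||_1 = 4.1427 + 0.4934 = 4.6361


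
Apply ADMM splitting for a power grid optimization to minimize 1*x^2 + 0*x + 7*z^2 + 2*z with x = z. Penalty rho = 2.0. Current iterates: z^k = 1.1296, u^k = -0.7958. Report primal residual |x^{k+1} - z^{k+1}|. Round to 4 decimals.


ADMM iteration with rho = 2.0, z^k = 1.1296, u^k = -0.7958
Step 1: x-update.
Minimize 1*x^2 + 0*x + (2.0/2)*(x - 1.1296 - 0.7958)^2
FOC: (2*1 + 2.0)*x = 0 + 2.0*(1.1296 + 0.7958)
x^{k+1} = 0.9627
Step 2: z-update.
Minimize 7*z^2 + 2*z + (2.0/2)*(0.9627 - z - 0.7958)^2
FOC: (2*7 + 2.0)*z = -2 + 2.0*(0.9627 - 0.7958)
z^{k+1} = -0.1041
Step 3: u-update.
u^{k+1} = -0.7958 + 0.9627 + 0.1041 = 0.271
Step 4: Primal residual = |0.9627 + 0.1041| = 1.0668


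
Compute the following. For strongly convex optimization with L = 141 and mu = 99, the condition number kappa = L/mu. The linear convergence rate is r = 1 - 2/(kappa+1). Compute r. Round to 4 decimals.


Step 1: Compute the condition number.
kappa = L/mu = 141/99 = 1.4242
Step 2: Compute the convergence rate.
r = 1 - 2/(kappa + 1) = 1 - 2*mu/(L + mu) = (L - mu)/(L + mu) = 42/240 = 0.175


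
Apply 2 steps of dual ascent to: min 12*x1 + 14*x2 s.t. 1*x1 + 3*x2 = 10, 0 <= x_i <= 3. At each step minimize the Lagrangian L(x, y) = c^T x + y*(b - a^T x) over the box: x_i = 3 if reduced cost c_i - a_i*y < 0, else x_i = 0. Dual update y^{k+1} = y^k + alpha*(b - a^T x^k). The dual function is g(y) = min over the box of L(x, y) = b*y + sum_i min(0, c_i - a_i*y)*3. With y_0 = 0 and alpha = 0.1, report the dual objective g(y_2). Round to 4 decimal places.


Dual ascent for LP: min 12*x1 + 14*x2, 1*x1 + 3*x2 = 10, 0 <= x_i <= 3
Step 1: y^k = 0.0, reduced costs: (12.0, 14.0)
  x^k = (0.0, 0.0), subgradient = b - a^T x = 10.0
  y^{k+1} = 0.0 + 0.1*10.0 = 1.0
Step 2: y^k = 1.0, reduced costs: (11.0, 11.0)
  x^k = (0.0, 0.0), subgradient = b - a^T x = 10.0
  y^{k+1} = 1.0 + 0.1*10.0 = 2.0
Dual objective at y_2 = 2.0: reduced costs (10.0, 8.0), box minimizer x = (0.0, 0.0)
g(y_2) = b*y + (c1 - a1*y)*x1 + (c2 - a2*y)*x2 = 10*2.0 + 10.0*0.0 + 8.0*0.0 = 20.0 + 0.0 + 0.0 = 20.0
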